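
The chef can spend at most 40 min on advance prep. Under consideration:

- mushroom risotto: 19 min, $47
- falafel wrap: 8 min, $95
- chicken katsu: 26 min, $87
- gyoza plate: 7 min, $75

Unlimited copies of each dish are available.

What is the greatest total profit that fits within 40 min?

5×falafel wrap uses 40 of the 40 min and totals 475.
Every other selection either busts 40 min or fails to beat 475.

475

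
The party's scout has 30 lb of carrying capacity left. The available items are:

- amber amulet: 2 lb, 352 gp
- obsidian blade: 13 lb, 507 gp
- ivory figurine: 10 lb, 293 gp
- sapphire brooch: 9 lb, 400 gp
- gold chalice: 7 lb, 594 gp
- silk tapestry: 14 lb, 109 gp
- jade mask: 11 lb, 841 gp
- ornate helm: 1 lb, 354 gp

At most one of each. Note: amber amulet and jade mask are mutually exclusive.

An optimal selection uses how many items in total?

4

Best achievable value is 2189.
One optimal bundle: sapphire brooch + gold chalice + jade mask + ornate helm (28 lb).
Any selection reaching 2189 contains exactly 4 items.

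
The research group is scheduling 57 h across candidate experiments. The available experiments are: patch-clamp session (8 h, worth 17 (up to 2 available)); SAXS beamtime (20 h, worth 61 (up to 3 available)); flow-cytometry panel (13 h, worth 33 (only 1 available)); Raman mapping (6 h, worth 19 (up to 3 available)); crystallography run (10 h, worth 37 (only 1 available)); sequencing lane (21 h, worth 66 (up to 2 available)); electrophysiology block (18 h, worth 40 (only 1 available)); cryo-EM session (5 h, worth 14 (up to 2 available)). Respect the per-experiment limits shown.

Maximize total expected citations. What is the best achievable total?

183

By expected citations per h: crystallography run 3.70, Raman mapping 3.17, sequencing lane 3.14, SAXS beamtime 3.05 lead.
A density-first pass picks 3×Raman mapping + crystallography run + sequencing lane + cryo-EM session — 174 at 54 h.
Dropping 3×Raman mapping frees 18 h; slotting in sequencing lane (21 h) lifts the total to 183 at 57 h.
That's the maximum — no swap from here does better than 183.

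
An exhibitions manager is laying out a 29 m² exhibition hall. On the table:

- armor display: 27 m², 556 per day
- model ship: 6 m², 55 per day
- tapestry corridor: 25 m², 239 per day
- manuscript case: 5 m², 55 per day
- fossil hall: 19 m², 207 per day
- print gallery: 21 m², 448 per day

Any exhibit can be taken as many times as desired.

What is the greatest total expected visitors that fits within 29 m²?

556

Ranking by ratio (expected visitors/m²): print gallery 21.33, armor display 20.59, manuscript case 11.00, fossil hall 10.89.
A density-first pass picks manuscript case + print gallery — 503 at 26 m².
The 26 m² tied up in manuscript case and print gallery is better spent on armor display — total rises to 556 (27 m²).
Nothing else within 29 m² beats 556.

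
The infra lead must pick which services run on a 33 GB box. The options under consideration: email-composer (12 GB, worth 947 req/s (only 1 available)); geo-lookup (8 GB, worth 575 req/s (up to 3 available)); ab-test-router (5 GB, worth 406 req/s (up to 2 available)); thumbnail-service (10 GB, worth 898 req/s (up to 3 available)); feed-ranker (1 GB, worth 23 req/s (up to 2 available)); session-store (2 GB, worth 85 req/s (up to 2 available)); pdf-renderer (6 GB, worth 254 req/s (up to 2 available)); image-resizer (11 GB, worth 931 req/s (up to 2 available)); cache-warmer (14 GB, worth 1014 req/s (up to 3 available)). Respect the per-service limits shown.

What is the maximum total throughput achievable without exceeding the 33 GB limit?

By throughput per GB: thumbnail-service 89.80, image-resizer 84.64, ab-test-router 81.20, email-composer 78.92 lead.
Greedy by ratio would take 3×thumbnail-service + feed-ranker + session-store: 33 GB used, total 2802.
Replace thumbnail-service and feed-ranker with image-resizer: the trade gains 10 net, giving 2812 at 33 GB.
Every other selection either busts 33 GB or exceeds an availability limit or fails to beat 2812.

2812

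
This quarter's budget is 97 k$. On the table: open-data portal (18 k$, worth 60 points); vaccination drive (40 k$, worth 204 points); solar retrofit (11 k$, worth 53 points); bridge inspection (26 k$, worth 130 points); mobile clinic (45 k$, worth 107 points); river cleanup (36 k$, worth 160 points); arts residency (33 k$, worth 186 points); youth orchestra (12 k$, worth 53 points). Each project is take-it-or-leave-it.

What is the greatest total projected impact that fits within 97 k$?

Density check — arts residency 5.64, vaccination drive 5.10, bridge inspection 5.00 are the best per k$.
Best packing: vaccination drive + solar retrofit + arts residency + youth orchestra — 96 k$, 496 total.

496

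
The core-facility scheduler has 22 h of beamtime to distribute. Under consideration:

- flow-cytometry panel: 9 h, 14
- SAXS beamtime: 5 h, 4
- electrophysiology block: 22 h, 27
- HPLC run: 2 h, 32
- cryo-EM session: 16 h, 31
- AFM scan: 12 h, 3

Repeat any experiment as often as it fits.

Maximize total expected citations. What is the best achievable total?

352

11×HPLC run uses 22 of the 22 h and totals 352.
That's the maximum — no swap from here does better than 352.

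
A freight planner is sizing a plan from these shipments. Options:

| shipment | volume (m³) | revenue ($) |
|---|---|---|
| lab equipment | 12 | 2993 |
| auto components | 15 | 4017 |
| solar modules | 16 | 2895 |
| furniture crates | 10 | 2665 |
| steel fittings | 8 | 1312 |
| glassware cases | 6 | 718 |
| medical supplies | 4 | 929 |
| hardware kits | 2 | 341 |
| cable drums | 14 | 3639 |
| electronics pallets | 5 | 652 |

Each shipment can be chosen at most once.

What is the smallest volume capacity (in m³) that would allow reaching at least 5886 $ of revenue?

24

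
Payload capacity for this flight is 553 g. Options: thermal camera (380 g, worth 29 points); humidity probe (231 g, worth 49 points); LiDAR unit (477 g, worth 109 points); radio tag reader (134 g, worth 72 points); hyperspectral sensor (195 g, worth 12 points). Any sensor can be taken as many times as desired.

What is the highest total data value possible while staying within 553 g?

Best packing: 4×radio tag reader — 536 g, 288 total.
The spare 17 g is too small for any remaining sensor, and no exchange beats 288.

288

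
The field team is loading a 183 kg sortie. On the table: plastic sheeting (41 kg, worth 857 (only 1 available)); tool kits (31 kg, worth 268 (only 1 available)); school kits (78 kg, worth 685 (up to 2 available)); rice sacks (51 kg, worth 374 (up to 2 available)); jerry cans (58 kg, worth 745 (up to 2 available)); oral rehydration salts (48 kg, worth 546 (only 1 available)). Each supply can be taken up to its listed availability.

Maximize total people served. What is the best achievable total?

Filling by ratio: plastic sheeting + 2×jerry cans for 2347, with 26 kg left unused.
Dropping jerry cans frees 58 kg; slotting in tool kits + oral rehydration salts (79 kg) lifts the total to 2416 at 178 kg.
Every other selection either busts 183 kg or exceeds an availability limit or fails to beat 2416.

2416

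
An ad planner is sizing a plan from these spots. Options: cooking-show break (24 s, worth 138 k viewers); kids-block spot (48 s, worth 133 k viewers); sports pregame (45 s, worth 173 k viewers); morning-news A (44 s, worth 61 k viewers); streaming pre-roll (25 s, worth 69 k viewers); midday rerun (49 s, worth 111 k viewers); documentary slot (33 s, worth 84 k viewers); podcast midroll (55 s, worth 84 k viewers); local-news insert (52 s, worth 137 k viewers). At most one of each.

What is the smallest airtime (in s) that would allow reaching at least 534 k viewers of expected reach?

Minimise s subject to total expected reach ≥ 534.
cooking-show break + kids-block spot + sports pregame + midday rerun: 555 expected reach at 166 s.
Any bundle with less than 166 s falls short of 534.

166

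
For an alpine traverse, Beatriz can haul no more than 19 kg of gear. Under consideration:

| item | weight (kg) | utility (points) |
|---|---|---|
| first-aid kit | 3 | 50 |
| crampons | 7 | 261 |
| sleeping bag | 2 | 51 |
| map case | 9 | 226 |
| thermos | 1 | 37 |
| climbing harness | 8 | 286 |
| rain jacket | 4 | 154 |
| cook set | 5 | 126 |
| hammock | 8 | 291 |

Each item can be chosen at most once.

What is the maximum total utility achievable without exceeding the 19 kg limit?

By utility per kg: rain jacket 38.50, crampons 37.29, thermos 37.00 lead.
Taking the top-ratio items first gives crampons + sleeping bag + thermos + rain jacket + cook set for 629 (19 kg).
Replace sleeping bag and thermos and cook set with hammock: the trade gains 77 net, giving 706 at 19 kg.
Next best is crampons + climbing harness + rain jacket at 701 (19 kg) — short by 5.

706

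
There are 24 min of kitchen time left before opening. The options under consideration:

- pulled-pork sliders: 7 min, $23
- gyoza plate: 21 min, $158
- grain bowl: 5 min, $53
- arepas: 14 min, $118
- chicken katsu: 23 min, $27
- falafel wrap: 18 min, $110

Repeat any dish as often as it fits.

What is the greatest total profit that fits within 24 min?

A density-first pass picks 4×grain bowl — 212 at 20 min.
Dropping 2×grain bowl frees 10 min; slotting in arepas (14 min) lifts the total to 224 at 24 min.
Every other selection either busts 24 min or fails to beat 224.

224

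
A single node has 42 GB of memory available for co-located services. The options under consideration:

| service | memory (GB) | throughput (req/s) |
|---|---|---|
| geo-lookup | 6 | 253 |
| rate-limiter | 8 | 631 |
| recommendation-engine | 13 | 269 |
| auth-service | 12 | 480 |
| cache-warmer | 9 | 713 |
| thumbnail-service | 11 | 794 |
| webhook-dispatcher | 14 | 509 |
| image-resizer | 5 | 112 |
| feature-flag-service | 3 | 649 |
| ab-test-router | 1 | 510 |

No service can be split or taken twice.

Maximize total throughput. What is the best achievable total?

The ratio ordering already packs tightly: geo-lookup + rate-limiter + cache-warmer + thumbnail-service + feature-flag-service + ab-test-router, 38 GB, 3550.
Every other selection either busts 42 GB or fails to beat 3550.

3550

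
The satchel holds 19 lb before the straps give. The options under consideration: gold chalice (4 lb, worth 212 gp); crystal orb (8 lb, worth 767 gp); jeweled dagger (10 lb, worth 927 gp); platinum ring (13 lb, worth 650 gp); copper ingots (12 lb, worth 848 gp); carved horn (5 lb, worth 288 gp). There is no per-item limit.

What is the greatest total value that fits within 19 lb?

By value per lb: crystal orb 95.88, jeweled dagger 92.70, copper ingots 70.67, carved horn 57.60 lead.
The ratio heuristic lands on 2×crystal orb (1534) but leaves 3 lb idle.
Replace crystal orb with jeweled dagger: the trade gains 160 net, giving 1694 at 18 lb.
No other feasible combination exceeds 1694.

1694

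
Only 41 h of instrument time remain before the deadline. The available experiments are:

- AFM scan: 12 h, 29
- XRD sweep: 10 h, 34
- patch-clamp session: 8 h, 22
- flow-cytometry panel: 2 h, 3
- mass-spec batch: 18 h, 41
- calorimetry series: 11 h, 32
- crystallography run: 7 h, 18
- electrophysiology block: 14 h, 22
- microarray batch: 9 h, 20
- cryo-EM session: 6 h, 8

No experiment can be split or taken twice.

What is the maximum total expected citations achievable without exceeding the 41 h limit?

Greedy by ratio would take XRD sweep + patch-clamp session + flow-cytometry panel + calorimetry series + crystallography run: 38 h used, total 109.
Replace flow-cytometry panel and crystallography run with AFM scan: the trade gains 8 net, giving 117 at 41 h.
An exhaustive check of the 1024 subsets confirms 117.

117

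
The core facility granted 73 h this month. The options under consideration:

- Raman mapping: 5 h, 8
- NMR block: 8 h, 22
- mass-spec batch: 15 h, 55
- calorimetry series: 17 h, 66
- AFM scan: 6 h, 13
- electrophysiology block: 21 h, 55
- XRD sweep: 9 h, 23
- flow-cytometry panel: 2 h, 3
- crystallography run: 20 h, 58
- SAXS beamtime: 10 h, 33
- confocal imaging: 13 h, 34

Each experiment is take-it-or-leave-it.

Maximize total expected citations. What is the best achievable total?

238

Filling by ratio: NMR block + mass-spec batch + calorimetry series + flow-cytometry panel + crystallography run + SAXS beamtime for 237, with 1 h left unused.
Replace NMR block with XRD sweep: the trade gains 1 net, giving 238 at 73 h.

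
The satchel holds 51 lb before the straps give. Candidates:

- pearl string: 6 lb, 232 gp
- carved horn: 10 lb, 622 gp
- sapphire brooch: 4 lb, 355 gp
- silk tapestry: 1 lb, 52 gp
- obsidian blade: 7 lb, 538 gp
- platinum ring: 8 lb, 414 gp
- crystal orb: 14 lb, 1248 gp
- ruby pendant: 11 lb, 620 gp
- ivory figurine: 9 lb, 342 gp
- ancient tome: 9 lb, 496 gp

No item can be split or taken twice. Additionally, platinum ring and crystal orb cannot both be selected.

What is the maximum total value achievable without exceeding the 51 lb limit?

3543

Filling by ratio: carved horn + sapphire brooch + silk tapestry + obsidian blade + crystal orb + ruby pendant for 3435, with 4 lb left unused.
The 11 lb tied up in ruby pendant is better spent on pearl string + ancient tome — total rises to 3543 (51 lb).
No other feasible combination exceeds 3543.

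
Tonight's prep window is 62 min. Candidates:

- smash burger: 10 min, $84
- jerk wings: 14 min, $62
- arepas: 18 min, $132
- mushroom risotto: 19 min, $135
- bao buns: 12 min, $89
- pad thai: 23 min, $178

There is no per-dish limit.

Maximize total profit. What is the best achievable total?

509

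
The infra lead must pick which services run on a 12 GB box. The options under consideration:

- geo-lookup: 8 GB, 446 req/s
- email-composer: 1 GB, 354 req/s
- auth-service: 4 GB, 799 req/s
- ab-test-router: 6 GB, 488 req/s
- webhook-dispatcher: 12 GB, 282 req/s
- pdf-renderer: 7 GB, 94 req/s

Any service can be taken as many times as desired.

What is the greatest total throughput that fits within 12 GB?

By throughput per GB: email-composer 354.00, auth-service 199.75, ab-test-router 81.33 lead.
Best packing: 12×email-composer — 12 GB, 4248 total.

4248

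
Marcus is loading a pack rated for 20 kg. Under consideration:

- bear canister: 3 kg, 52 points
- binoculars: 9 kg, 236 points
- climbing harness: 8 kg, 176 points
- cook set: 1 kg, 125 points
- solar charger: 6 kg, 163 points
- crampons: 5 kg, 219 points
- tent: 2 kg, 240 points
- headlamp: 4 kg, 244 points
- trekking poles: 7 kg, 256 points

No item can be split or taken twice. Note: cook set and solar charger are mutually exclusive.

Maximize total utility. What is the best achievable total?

Taking cook set + crampons + tent + headlamp + trekking poles: 19 kg used, 1084 in utility.

1084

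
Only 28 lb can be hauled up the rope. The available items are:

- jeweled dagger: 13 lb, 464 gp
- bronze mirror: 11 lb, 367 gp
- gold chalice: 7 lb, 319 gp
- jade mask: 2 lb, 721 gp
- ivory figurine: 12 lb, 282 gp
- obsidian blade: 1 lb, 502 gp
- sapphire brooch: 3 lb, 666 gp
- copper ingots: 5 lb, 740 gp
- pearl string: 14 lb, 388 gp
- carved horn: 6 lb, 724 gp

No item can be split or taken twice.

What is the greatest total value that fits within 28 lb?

3720

Density check — obsidian blade 502.00, jade mask 360.50, sapphire brooch 222.00 are the best per lb.
Filling by ratio: gold chalice + jade mask + obsidian blade + sapphire brooch + copper ingots + carved horn for 3672, with 4 lb left unused.
Dropping gold chalice frees 7 lb; slotting in bronze mirror (11 lb) lifts the total to 3720 at 28 lb.
The closest alternative, gold chalice + jade mask + obsidian blade + sapphire brooch + copper ingots + carved horn, reaches only 3672.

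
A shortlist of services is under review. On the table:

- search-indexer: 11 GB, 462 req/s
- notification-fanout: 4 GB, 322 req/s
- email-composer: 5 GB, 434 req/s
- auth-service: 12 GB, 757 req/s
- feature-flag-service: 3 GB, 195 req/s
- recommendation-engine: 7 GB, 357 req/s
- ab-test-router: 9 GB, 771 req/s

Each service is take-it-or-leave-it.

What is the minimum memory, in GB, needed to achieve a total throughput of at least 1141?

Minimise GB subject to total throughput ≥ 1141.
email-composer + ab-test-router reaches 1205 using 14 GB.
No combination under 14 GB hits 1141.

14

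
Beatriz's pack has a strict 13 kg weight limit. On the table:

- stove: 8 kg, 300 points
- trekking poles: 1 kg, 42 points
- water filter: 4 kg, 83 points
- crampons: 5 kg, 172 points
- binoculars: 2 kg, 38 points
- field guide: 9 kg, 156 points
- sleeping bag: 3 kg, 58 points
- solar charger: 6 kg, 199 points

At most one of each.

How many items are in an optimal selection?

2

Optimal total is 472.
stove + crampons hits 472 at 13 kg.
All optima have 2 items.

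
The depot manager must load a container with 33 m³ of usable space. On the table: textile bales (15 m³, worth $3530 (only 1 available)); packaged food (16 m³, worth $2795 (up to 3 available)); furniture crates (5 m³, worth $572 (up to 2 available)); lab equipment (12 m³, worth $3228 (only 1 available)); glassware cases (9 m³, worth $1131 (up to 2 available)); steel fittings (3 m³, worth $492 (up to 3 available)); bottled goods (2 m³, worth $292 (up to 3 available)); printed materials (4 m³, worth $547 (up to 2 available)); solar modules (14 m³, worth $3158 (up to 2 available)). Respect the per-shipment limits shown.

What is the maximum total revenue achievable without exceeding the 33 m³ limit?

7742

The ratio ordering already packs tightly: textile bales + lab equipment + 2×steel fittings, 33 m³, 7742.
No other feasible combination exceeds 7742.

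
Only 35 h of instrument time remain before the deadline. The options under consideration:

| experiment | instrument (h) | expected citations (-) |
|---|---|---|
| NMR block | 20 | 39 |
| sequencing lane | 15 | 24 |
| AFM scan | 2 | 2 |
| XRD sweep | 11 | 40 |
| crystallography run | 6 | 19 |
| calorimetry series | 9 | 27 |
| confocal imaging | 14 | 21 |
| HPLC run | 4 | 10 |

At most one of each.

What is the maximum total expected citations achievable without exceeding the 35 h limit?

98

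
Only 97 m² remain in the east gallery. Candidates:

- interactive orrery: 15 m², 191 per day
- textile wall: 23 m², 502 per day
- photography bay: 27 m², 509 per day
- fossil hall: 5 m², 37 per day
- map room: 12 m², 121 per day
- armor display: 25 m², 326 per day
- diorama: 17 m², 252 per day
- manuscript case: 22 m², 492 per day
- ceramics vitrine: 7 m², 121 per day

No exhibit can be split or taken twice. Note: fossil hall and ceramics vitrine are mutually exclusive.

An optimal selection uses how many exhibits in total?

Optimal total is 1876.
For example textile wall + photography bay + diorama + manuscript case + ceramics vitrine achieves it, using 96 m².
Every optimal selection uses 5 exhibits.

5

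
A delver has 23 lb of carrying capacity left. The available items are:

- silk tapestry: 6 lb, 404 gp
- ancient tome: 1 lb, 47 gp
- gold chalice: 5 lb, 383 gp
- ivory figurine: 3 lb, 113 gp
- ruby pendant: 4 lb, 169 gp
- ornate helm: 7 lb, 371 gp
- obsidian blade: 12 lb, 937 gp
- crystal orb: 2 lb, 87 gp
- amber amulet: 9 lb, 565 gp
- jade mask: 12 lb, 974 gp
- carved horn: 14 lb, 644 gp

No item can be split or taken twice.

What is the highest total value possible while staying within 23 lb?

1761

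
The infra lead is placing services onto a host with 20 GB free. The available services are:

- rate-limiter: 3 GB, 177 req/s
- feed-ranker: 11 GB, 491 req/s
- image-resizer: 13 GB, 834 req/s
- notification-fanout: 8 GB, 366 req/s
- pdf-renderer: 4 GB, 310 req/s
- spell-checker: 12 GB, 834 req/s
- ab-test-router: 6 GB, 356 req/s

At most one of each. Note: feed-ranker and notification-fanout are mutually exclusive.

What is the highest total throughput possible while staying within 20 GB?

Rate-limiter + image-resizer + pdf-renderer uses 20 of the 20 GB and totals 1321.

1321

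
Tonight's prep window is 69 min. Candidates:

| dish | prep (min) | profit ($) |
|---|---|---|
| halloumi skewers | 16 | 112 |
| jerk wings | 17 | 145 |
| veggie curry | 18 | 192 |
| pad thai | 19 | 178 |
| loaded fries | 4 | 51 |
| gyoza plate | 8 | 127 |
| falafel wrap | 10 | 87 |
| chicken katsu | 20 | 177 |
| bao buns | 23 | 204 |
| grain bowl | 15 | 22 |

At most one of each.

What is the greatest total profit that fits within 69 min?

By profit per min: gyoza plate 15.88, loaded fries 12.75, veggie curry 10.67, pad thai 9.37 lead.
Veggie curry + pad thai + loaded fries + gyoza plate + chicken katsu uses 69 of the 69 min and totals 725.

725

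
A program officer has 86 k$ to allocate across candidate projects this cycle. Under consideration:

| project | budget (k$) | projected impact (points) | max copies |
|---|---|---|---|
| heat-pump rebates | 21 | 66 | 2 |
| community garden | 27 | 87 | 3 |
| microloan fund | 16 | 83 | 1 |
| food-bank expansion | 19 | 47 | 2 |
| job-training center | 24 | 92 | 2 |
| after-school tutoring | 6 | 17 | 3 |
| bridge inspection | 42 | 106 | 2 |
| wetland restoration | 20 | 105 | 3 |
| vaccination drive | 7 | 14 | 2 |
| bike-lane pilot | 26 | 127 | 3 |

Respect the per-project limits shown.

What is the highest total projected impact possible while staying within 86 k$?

Filling by ratio: microloan fund + after-school tutoring + 3×wetland restoration for 415, with 4 k$ left unused.
Replace microloan fund and after-school tutoring with bike-lane pilot: the trade gains 27 net, giving 442 at 86 k$.
Every other selection either busts 86 k$ or exceeds an availability limit or fails to beat 442.

442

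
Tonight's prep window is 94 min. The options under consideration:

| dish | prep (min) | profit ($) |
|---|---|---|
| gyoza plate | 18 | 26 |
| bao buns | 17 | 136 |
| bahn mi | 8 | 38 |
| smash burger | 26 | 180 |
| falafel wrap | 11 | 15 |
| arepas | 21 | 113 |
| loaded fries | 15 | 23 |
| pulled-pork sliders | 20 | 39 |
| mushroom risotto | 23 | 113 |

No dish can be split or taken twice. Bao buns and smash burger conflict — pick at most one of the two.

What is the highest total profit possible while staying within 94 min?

Density check — bao buns 8.00, smash burger 6.92, arepas 5.38 are the best per min.
Best packing: bahn mi + smash burger + arepas + loaded fries + mushroom risotto — 93 min, 467 total.
Every other selection either busts 94 min or breaks a pairing rule or fails to beat 467.

467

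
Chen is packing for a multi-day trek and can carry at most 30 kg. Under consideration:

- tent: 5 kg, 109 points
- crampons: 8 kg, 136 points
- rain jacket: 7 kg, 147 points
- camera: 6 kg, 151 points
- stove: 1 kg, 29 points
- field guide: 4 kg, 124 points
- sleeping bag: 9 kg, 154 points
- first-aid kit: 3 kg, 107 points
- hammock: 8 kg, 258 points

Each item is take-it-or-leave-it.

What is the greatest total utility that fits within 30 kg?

816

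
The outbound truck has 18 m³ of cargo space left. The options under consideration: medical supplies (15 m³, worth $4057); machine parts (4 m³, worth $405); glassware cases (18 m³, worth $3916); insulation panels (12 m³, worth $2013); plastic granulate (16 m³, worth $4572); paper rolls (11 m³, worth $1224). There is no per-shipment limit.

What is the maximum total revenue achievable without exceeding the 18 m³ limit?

4572

Density check — plastic granulate 285.75, medical supplies 270.47, glassware cases 217.56, insulation panels 167.75 are the best per m³.
Best packing: plastic granulate — 16 m³, 4572 total.
Every other selection either busts 18 m³ or fails to beat 4572.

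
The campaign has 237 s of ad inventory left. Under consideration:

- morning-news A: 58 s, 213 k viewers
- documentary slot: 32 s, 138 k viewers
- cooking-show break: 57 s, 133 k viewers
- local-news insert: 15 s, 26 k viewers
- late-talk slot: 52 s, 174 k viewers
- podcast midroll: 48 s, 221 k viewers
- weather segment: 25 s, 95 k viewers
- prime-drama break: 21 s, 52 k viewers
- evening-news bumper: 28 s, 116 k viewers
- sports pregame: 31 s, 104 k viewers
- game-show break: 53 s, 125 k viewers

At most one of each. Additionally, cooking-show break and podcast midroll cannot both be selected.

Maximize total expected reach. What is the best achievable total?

913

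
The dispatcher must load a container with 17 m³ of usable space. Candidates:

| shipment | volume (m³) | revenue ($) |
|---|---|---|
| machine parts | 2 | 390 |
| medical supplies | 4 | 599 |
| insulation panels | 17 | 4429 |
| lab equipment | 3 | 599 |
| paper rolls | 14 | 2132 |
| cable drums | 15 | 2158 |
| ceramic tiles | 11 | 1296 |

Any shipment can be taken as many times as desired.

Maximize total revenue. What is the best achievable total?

Insulation panels uses 17 of the 17 m³ and totals 4429.
Every other selection either busts 17 m³ or fails to beat 4429.

4429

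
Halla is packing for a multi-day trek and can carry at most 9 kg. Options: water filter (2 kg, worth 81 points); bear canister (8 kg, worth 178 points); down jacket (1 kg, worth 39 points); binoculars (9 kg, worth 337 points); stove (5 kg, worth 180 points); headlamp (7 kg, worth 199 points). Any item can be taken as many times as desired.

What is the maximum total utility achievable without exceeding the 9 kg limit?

363

By utility per kg: water filter 40.50, down jacket 39.00, binoculars 37.44, stove 36.00 lead.
Best packing: 4×water filter + down jacket — 9 kg, 363 total.
Every other selection either busts 9 kg or fails to beat 363.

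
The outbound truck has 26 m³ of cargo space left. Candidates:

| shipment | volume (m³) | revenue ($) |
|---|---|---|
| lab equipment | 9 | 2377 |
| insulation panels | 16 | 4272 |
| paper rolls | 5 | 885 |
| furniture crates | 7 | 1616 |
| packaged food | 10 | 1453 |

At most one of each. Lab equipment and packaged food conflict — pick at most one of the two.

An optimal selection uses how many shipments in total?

2

Optimal total is 6649.
One optimal bundle: lab equipment + insulation panels (25 m³).
All optima have 2 shipments.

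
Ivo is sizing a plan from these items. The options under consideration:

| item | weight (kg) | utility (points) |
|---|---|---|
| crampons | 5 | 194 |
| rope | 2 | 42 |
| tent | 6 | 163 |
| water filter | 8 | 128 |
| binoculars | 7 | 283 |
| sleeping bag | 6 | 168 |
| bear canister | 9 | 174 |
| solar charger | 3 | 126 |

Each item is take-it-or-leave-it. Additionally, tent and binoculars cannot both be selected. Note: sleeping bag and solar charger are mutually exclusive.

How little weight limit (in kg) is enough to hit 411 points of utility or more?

12

Look for the lowest-weight combination reaching 411.
crampons + binoculars: 477 utility at 12 kg.
Any bundle with less than 12 kg falls short of 411.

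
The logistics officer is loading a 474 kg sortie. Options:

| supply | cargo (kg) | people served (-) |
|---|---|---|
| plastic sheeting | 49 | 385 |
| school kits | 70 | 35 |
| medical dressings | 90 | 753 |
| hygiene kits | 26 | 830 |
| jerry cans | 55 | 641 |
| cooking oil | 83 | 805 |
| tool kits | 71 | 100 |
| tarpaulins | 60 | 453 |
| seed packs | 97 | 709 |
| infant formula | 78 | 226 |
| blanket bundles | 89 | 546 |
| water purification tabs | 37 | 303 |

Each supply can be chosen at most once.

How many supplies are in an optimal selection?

7

Best achievable people served is 4576.
One optimal bundle: plastic sheeting + medical dressings + hygiene kits + jerry cans + cooking oil + tarpaulins + seed packs (460 kg).
All optima have 7 supplies.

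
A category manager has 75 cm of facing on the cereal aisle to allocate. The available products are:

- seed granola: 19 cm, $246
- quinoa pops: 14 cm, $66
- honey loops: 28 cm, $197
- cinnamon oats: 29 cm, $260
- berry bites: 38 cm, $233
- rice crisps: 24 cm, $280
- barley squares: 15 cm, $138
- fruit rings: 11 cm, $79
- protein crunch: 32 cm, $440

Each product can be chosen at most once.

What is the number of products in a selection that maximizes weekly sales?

Best achievable weekly sales is 966.
One optimal bundle: seed granola + rice crisps + protein crunch (75 cm).
Any selection reaching 966 contains exactly 3 products.

3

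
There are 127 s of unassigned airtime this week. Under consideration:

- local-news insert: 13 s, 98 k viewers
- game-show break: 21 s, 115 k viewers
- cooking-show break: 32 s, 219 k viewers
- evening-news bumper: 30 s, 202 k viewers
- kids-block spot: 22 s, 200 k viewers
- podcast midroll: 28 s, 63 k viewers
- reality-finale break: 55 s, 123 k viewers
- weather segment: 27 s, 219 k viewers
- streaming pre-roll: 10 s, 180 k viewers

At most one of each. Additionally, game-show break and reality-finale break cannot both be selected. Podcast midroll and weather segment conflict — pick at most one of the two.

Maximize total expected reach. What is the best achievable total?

Ranking by ratio (expected reach/s): streaming pre-roll 18.00, kids-block spot 9.09, weather segment 8.11.
Local-news insert + game-show break + cooking-show break + kids-block spot + weather segment + streaming pre-roll uses 125 of the 127 s and totals 1031.
Next best is cooking-show break + evening-news bumper + kids-block spot + weather segment + streaming pre-roll at 1020 (121 s) — short by 11.

1031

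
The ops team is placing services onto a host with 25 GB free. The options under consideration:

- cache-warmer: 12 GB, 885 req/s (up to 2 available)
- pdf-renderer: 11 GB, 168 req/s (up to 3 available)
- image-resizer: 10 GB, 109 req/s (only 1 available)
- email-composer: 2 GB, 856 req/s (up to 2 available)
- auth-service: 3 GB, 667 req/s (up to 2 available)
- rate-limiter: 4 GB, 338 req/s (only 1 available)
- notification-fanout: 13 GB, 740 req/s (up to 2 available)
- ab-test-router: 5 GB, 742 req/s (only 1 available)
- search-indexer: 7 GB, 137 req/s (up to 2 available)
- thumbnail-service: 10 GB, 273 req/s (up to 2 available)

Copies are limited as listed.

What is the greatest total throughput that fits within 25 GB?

The ratio ordering already packs tightly: 2×email-composer + 2×auth-service + rate-limiter + ab-test-router, 19 GB, 4126.

4126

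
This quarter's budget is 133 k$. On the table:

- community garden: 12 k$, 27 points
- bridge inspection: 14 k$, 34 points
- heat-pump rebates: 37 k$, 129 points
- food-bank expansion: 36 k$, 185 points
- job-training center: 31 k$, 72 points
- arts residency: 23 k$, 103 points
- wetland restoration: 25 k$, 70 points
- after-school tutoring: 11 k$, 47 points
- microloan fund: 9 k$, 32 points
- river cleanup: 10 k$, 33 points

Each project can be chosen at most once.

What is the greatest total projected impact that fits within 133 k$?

534

By projected impact per k$: food-bank expansion 5.14, arts residency 4.48, after-school tutoring 4.27 lead.
The ratio heuristic lands on heat-pump rebates + food-bank expansion + arts residency + after-school tutoring + microloan fund + river cleanup (529) but leaves 7 k$ idle.
Dropping microloan fund and river cleanup frees 19 k$; slotting in wetland restoration (25 k$) lifts the total to 534 at 132 k$.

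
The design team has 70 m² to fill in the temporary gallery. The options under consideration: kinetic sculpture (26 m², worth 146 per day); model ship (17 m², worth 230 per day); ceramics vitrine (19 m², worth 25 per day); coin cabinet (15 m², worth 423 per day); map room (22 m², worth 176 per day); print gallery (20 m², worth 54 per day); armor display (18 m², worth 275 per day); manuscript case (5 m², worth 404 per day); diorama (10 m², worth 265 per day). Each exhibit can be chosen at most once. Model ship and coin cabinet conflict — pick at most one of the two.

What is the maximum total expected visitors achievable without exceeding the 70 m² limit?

Coin cabinet + map room + armor display + manuscript case + diorama uses 70 of the 70 m² and totals 1543.

1543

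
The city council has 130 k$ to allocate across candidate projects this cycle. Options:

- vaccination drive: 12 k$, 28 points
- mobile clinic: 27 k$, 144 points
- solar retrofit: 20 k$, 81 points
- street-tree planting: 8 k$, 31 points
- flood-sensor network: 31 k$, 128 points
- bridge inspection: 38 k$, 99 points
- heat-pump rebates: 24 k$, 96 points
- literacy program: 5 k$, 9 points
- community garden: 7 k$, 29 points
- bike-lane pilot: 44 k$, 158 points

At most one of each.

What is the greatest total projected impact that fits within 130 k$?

542

Ranking by ratio (projected impact/k$): mobile clinic 5.33, community garden 4.14, flood-sensor network 4.13, solar retrofit 4.05.
Taking the top-ratio projects first gives vaccination drive + mobile clinic + solar retrofit + street-tree planting + flood-sensor network + heat-pump rebates + community garden for 537 (129 k$).
The 43 k$ tied up in vaccination drive and heat-pump rebates and community garden is better spent on bike-lane pilot — total rises to 542 (130 k$).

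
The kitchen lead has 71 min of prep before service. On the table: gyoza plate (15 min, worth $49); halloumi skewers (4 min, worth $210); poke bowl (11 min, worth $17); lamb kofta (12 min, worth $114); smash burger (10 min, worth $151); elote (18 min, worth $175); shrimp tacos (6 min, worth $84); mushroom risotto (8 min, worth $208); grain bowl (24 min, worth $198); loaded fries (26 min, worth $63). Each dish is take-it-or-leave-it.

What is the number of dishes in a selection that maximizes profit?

Optimal total is 1026.
One optimal bundle: halloumi skewers + smash burger + elote + shrimp tacos + mushroom risotto + grain bowl (70 min).
Every optimal selection uses 6 dishes.

6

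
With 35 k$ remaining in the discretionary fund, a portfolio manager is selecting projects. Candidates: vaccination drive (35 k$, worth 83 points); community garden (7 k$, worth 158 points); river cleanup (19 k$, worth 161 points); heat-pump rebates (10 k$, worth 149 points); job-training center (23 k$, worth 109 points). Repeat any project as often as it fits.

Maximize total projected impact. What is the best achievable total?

790

Best packing: 5×community garden — 35 k$, 790 total.
Every other selection either busts 35 k$ or fails to beat 790.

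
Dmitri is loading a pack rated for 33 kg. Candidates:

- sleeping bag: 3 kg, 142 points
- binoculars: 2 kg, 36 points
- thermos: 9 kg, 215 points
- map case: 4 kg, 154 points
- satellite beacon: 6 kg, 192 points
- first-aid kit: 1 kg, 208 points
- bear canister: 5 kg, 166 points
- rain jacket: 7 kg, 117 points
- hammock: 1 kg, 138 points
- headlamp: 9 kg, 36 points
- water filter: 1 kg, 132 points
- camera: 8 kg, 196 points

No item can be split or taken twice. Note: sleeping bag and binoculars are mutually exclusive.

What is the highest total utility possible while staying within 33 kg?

1377

Best packing: sleeping bag + thermos + map case + satellite beacon + first-aid kit + hammock + water filter + camera — 33 kg, 1377 total.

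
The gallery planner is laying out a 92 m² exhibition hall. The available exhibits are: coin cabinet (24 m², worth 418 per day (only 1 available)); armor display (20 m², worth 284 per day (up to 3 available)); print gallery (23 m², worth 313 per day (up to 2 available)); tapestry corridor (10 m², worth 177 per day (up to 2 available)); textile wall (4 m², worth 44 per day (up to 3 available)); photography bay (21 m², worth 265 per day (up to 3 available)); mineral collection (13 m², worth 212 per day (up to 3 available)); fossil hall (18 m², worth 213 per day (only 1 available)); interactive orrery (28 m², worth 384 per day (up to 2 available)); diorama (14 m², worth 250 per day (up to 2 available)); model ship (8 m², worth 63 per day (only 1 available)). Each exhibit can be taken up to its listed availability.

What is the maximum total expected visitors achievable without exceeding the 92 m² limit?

Density check — diorama 17.86, tapestry corridor 17.70, coin cabinet 17.42 are the best per m².
The ratio heuristic lands on coin cabinet + 2×tapestry corridor + textile wall + mineral collection + 2×diorama (1528) but leaves 3 m² idle.
Replace tapestry corridor with mineral collection: the trade gains 35 net, giving 1563 at 92 m².
Nothing else within 92 m² beats 1563.

1563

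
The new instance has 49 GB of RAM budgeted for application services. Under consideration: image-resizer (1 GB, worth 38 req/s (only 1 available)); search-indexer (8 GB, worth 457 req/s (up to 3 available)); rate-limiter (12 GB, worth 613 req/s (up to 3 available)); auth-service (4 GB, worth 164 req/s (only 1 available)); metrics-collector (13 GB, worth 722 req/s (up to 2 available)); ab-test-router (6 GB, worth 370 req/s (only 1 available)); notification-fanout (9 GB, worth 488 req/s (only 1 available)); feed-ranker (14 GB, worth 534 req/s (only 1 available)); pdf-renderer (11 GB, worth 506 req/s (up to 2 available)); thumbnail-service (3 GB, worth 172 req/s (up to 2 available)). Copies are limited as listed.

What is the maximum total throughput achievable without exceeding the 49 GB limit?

The ratio ordering already packs tightly: 3×search-indexer + metrics-collector + ab-test-router + 2×thumbnail-service, 49 GB, 2807.

2807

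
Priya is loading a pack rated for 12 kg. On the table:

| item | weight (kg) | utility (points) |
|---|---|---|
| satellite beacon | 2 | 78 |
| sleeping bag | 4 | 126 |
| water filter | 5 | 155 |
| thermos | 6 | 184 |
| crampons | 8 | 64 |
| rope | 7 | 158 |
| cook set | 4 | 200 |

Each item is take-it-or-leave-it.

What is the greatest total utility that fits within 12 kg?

462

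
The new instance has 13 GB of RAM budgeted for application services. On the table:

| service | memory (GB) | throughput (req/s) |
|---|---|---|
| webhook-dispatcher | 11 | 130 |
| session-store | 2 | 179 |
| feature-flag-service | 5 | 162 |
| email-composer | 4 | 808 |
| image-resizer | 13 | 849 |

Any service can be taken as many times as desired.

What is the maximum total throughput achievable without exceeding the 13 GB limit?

Density check — email-composer 202.00, session-store 89.50, image-resizer 65.31 are the best per GB.
3×email-composer uses 12 of the 13 GB and totals 2424.
That's the maximum — no swap from here does better than 2424.

2424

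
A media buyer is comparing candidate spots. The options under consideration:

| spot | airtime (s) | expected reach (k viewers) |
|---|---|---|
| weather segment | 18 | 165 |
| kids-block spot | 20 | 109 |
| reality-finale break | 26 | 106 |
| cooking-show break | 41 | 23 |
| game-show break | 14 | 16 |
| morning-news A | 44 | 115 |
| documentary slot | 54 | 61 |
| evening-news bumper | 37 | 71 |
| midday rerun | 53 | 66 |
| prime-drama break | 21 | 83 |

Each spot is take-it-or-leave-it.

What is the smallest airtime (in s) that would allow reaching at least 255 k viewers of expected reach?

38

Need the lightest bundle worth ≥ 255.
weather segment + kids-block spot reaches 274 using 38 s.
No combination under 38 s hits 255.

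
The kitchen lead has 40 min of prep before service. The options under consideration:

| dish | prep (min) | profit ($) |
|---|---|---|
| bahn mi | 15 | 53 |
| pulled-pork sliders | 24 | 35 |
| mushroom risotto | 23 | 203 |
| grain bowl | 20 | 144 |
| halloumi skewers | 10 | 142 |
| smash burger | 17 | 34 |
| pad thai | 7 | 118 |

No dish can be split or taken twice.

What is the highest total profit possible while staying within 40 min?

463

The ratio ordering already packs tightly: mushroom risotto + halloumi skewers + pad thai, 40 min, 463.
The closest alternative, grain bowl + halloumi skewers + pad thai, reaches only 404.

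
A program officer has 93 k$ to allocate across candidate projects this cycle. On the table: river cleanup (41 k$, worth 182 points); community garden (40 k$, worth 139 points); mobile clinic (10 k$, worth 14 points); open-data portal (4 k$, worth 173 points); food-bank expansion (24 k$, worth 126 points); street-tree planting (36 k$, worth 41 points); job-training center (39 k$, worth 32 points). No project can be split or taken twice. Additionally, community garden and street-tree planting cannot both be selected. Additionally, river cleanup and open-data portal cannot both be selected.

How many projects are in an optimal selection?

Best achievable projected impact is 452.
For example community garden + mobile clinic + open-data portal + food-bank expansion achieves it, using 78 k$.
All optima have 4 projects.

4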